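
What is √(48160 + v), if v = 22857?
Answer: √71017 ≈ 266.49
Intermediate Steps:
√(48160 + v) = √(48160 + 22857) = √71017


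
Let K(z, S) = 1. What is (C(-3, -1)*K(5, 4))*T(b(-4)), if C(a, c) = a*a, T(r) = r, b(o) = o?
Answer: -36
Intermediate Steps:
C(a, c) = a²
(C(-3, -1)*K(5, 4))*T(b(-4)) = ((-3)²*1)*(-4) = (9*1)*(-4) = 9*(-4) = -36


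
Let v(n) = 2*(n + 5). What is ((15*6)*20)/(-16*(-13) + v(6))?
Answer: 180/23 ≈ 7.8261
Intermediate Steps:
v(n) = 10 + 2*n (v(n) = 2*(5 + n) = 10 + 2*n)
((15*6)*20)/(-16*(-13) + v(6)) = ((15*6)*20)/(-16*(-13) + (10 + 2*6)) = (90*20)/(208 + (10 + 12)) = 1800/(208 + 22) = 1800/230 = 1800*(1/230) = 180/23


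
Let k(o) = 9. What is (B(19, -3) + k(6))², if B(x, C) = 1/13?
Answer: 13924/169 ≈ 82.391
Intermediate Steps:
B(x, C) = 1/13
(B(19, -3) + k(6))² = (1/13 + 9)² = (118/13)² = 13924/169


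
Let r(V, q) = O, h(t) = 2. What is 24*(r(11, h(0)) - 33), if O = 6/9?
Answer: -776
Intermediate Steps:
O = ⅔ (O = 6*(⅑) = ⅔ ≈ 0.66667)
r(V, q) = ⅔
24*(r(11, h(0)) - 33) = 24*(⅔ - 33) = 24*(-97/3) = -776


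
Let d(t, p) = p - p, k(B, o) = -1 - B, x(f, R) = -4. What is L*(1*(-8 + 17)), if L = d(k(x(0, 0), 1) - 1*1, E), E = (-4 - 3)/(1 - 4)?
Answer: 0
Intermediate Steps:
E = 7/3 (E = -7/(-3) = -7*(-1/3) = 7/3 ≈ 2.3333)
d(t, p) = 0
L = 0
L*(1*(-8 + 17)) = 0*(1*(-8 + 17)) = 0*(1*9) = 0*9 = 0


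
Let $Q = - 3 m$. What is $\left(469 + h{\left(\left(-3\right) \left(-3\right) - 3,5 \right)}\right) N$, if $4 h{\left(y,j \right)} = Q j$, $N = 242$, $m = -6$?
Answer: $118943$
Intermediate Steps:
$Q = 18$ ($Q = \left(-3\right) \left(-6\right) = 18$)
$h{\left(y,j \right)} = \frac{9 j}{2}$ ($h{\left(y,j \right)} = \frac{18 j}{4} = \frac{9 j}{2}$)
$\left(469 + h{\left(\left(-3\right) \left(-3\right) - 3,5 \right)}\right) N = \left(469 + \frac{9}{2} \cdot 5\right) 242 = \left(469 + \frac{45}{2}\right) 242 = \frac{983}{2} \cdot 242 = 118943$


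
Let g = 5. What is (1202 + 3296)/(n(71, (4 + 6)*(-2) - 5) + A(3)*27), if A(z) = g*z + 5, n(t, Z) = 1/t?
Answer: 319358/38341 ≈ 8.3294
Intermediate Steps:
A(z) = 5 + 5*z (A(z) = 5*z + 5 = 5 + 5*z)
(1202 + 3296)/(n(71, (4 + 6)*(-2) - 5) + A(3)*27) = (1202 + 3296)/(1/71 + (5 + 5*3)*27) = 4498/(1/71 + (5 + 15)*27) = 4498/(1/71 + 20*27) = 4498/(1/71 + 540) = 4498/(38341/71) = 4498*(71/38341) = 319358/38341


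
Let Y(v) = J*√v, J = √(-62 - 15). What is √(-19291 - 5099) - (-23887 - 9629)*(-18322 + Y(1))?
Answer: -614080152 + 3*I*√2710 + 33516*I*√77 ≈ -6.1408e+8 + 2.9426e+5*I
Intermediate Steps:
J = I*√77 (J = √(-77) = I*√77 ≈ 8.775*I)
Y(v) = I*√77*√v (Y(v) = (I*√77)*√v = I*√77*√v)
√(-19291 - 5099) - (-23887 - 9629)*(-18322 + Y(1)) = √(-19291 - 5099) - (-23887 - 9629)*(-18322 + I*√77*√1) = √(-24390) - (-33516)*(-18322 + I*√77*1) = 3*I*√2710 - (-33516)*(-18322 + I*√77) = 3*I*√2710 - (614080152 - 33516*I*√77) = 3*I*√2710 + (-614080152 + 33516*I*√77) = -614080152 + 3*I*√2710 + 33516*I*√77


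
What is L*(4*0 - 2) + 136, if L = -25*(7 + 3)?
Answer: 636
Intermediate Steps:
L = -250 (L = -25*10 = -250)
L*(4*0 - 2) + 136 = -250*(4*0 - 2) + 136 = -250*(0 - 2) + 136 = -250*(-2) + 136 = 500 + 136 = 636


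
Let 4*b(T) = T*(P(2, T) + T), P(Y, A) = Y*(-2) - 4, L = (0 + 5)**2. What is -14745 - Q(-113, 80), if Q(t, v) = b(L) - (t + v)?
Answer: -59537/4 ≈ -14884.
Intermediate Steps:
L = 25 (L = 5**2 = 25)
P(Y, A) = -4 - 2*Y (P(Y, A) = -2*Y - 4 = -4 - 2*Y)
b(T) = T*(-8 + T)/4 (b(T) = (T*((-4 - 2*2) + T))/4 = (T*((-4 - 4) + T))/4 = (T*(-8 + T))/4 = T*(-8 + T)/4)
Q(t, v) = 425/4 - t - v (Q(t, v) = (1/4)*25*(-8 + 25) - (t + v) = (1/4)*25*17 + (-t - v) = 425/4 + (-t - v) = 425/4 - t - v)
-14745 - Q(-113, 80) = -14745 - (425/4 - 1*(-113) - 1*80) = -14745 - (425/4 + 113 - 80) = -14745 - 1*557/4 = -14745 - 557/4 = -59537/4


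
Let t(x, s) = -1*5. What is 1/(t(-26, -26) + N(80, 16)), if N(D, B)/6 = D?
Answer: 1/475 ≈ 0.0021053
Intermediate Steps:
t(x, s) = -5
N(D, B) = 6*D
1/(t(-26, -26) + N(80, 16)) = 1/(-5 + 6*80) = 1/(-5 + 480) = 1/475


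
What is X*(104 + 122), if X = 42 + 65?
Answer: 24182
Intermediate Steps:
X = 107
X*(104 + 122) = 107*(104 + 122) = 107*226 = 24182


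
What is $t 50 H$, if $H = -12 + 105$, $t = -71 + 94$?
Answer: $106950$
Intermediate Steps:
$t = 23$
$H = 93$
$t 50 H = 23 \cdot 50 \cdot 93 = 1150 \cdot 93 = 106950$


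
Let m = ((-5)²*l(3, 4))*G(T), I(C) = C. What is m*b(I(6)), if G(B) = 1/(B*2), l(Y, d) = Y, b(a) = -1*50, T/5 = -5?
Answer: 75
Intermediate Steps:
T = -25 (T = 5*(-5) = -25)
b(a) = -50
G(B) = 1/(2*B)
m = -3/2 (m = ((-5)²*3)*((½)/(-25)) = (25*3)*((½)*(-1/25)) = 75*(-1/50) = -3/2 ≈ -1.5000)
m*b(I(6)) = -3/2*(-50) = 75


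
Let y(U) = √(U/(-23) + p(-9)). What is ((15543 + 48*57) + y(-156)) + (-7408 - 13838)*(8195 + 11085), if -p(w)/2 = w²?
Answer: -409604601 + I*√82110/23 ≈ -4.096e+8 + 12.459*I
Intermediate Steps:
p(w) = -2*w²
y(U) = √(-162 - U/23) (y(U) = √(U/(-23) - 2*(-9)²) = √(U*(-1/23) - 2*81) = √(-U/23 - 162) = √(-162 - U/23))
((15543 + 48*57) + y(-156)) + (-7408 - 13838)*(8195 + 11085) = ((15543 + 48*57) + √(-85698 - 23*(-156))/23) + (-7408 - 13838)*(8195 + 11085) = ((15543 + 2736) + √(-85698 + 3588)/23) - 21246*19280 = (18279 + √(-82110)/23) - 409622880 = (18279 + (I*√82110)/23) - 409622880 = (18279 + I*√82110/23) - 409622880 = -409604601 + I*√82110/23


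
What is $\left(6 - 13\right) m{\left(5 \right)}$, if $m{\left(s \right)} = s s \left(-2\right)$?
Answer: $350$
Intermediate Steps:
$m{\left(s \right)} = - 2 s^{2}$ ($m{\left(s \right)} = s^{2} \left(-2\right) = - 2 s^{2}$)
$\left(6 - 13\right) m{\left(5 \right)} = \left(6 - 13\right) \left(- 2 \cdot 5^{2}\right) = - 7 \left(\left(-2\right) 25\right) = \left(-7\right) \left(-50\right) = 350$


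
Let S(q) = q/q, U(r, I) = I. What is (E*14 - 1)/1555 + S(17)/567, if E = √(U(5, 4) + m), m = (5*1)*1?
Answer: 24802/881685 ≈ 0.028130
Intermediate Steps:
m = 5 (m = 5*1 = 5)
S(q) = 1
E = 3 (E = √(4 + 5) = √9 = 3)
(E*14 - 1)/1555 + S(17)/567 = (3*14 - 1)/1555 + 1/567 = (42 - 1)*(1/1555) + 1*(1/567) = 41*(1/1555) + 1/567 = 41/1555 + 1/567 = 24802/881685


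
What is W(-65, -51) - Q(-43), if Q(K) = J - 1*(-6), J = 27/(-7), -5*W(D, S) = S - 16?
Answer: 394/35 ≈ 11.257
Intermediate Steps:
W(D, S) = 16/5 - S/5 (W(D, S) = -(S - 16)/5 = -(-16 + S)/5 = 16/5 - S/5)
J = -27/7 (J = 27*(-⅐) = -27/7 ≈ -3.8571)
Q(K) = 15/7 (Q(K) = -27/7 - 1*(-6) = -27/7 + 6 = 15/7)
W(-65, -51) - Q(-43) = (16/5 - ⅕*(-51)) - 1*15/7 = (16/5 + 51/5) - 15/7 = 67/5 - 15/7 = 394/35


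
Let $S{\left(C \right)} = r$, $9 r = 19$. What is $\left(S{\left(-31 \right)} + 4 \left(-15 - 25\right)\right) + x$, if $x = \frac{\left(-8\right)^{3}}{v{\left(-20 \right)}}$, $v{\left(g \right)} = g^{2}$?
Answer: $- \frac{35813}{225} \approx -159.17$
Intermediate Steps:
$r = \frac{19}{9}$ ($r = \frac{1}{9} \cdot 19 = \frac{19}{9} \approx 2.1111$)
$S{\left(C \right)} = \frac{19}{9}$
$x = - \frac{32}{25}$ ($x = \frac{\left(-8\right)^{3}}{\left(-20\right)^{2}} = - \frac{512}{400} = \left(-512\right) \frac{1}{400} = - \frac{32}{25} \approx -1.28$)
$\left(S{\left(-31 \right)} + 4 \left(-15 - 25\right)\right) + x = \left(\frac{19}{9} + 4 \left(-15 - 25\right)\right) - \frac{32}{25} = \left(\frac{19}{9} + 4 \left(-40\right)\right) - \frac{32}{25} = \left(\frac{19}{9} - 160\right) - \frac{32}{25} = - \frac{1421}{9} - \frac{32}{25} = - \frac{35813}{225}$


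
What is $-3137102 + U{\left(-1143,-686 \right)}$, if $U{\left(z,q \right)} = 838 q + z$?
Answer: $-3713113$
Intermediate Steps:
$U{\left(z,q \right)} = z + 838 q$
$-3137102 + U{\left(-1143,-686 \right)} = -3137102 + \left(-1143 + 838 \left(-686\right)\right) = -3137102 - 576011 = -3713113$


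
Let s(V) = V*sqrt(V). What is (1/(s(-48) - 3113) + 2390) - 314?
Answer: 20347622323/9801361 + 192*I*sqrt(3)/9801361 ≈ 2076.0 + 3.3929e-5*I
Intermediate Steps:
s(V) = V**(3/2)
(1/(s(-48) - 3113) + 2390) - 314 = (1/((-48)**(3/2) - 3113) + 2390) - 314 = (1/(-192*I*sqrt(3) - 3113) + 2390) - 314 = (1/(-3113 - 192*I*sqrt(3)) + 2390) - 314 = (2390 + 1/(-3113 - 192*I*sqrt(3))) - 314 = 2076 + 1/(-3113 - 192*I*sqrt(3))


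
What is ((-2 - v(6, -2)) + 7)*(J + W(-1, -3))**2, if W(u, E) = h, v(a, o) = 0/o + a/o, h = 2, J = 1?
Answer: 72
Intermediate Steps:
v(a, o) = a/o (v(a, o) = 0 + a/o = a/o)
W(u, E) = 2
((-2 - v(6, -2)) + 7)*(J + W(-1, -3))**2 = ((-2 - 6/(-2)) + 7)*(1 + 2)**2 = ((-2 - 6*(-1)/2) + 7)*3**2 = ((-2 - 1*(-3)) + 7)*9 = ((-2 + 3) + 7)*9 = (1 + 7)*9 = 8*9 = 72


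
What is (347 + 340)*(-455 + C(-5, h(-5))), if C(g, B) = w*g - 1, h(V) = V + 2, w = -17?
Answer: -254877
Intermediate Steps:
h(V) = 2 + V
C(g, B) = -1 - 17*g (C(g, B) = -17*g - 1 = -1 - 17*g)
(347 + 340)*(-455 + C(-5, h(-5))) = (347 + 340)*(-455 + (-1 - 17*(-5))) = 687*(-455 + (-1 + 85)) = 687*(-455 + 84) = 687*(-371) = -254877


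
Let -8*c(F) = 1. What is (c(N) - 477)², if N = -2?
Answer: 14569489/64 ≈ 2.2765e+5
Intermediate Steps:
c(F) = -⅛ (c(F) = -⅛*1 = -⅛)
(c(N) - 477)² = (-⅛ - 477)² = (-3817/8)² = 14569489/64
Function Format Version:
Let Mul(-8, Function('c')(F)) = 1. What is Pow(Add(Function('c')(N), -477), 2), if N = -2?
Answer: Rational(14569489, 64) ≈ 2.2765e+5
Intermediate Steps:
Function('c')(F) = Rational(-1, 8) (Function('c')(F) = Mul(Rational(-1, 8), 1) = Rational(-1, 8))
Pow(Add(Function('c')(N), -477), 2) = Pow(Add(Rational(-1, 8), -477), 2) = Pow(Rational(-3817, 8), 2) = Rational(14569489, 64)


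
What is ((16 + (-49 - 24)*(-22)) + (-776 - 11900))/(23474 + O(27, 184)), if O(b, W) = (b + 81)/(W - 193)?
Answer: -5527/11731 ≈ -0.47114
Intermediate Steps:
O(b, W) = (81 + b)/(-193 + W)
((16 + (-49 - 24)*(-22)) + (-776 - 11900))/(23474 + O(27, 184)) = ((16 + (-49 - 24)*(-22)) + (-776 - 11900))/(23474 + (81 + 27)/(-193 + 184)) = ((16 - 73*(-22)) - 12676)/(23474 + 108/(-9)) = ((16 + 1606) - 12676)/(23474 - ⅑*108) = (1622 - 12676)/(23474 - 12) = -11054/23462 = -11054*1/23462 = -5527/11731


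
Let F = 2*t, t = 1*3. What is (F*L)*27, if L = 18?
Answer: 2916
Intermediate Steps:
t = 3
F = 6 (F = 2*3 = 6)
(F*L)*27 = (6*18)*27 = 108*27 = 2916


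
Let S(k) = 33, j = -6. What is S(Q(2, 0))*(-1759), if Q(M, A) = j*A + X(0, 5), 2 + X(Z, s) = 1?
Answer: -58047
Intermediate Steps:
X(Z, s) = -1 (X(Z, s) = -2 + 1 = -1)
Q(M, A) = -1 - 6*A (Q(M, A) = -6*A - 1 = -1 - 6*A)
S(Q(2, 0))*(-1759) = 33*(-1759) = -58047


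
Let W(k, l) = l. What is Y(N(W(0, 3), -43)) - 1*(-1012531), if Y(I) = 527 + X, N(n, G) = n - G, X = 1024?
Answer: 1014082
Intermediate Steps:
Y(I) = 1551 (Y(I) = 527 + 1024 = 1551)
Y(N(W(0, 3), -43)) - 1*(-1012531) = 1551 - 1*(-1012531) = 1551 + 1012531 = 1014082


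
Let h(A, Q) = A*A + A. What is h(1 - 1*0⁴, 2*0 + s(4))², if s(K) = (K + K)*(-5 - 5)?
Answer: 4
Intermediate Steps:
s(K) = -20*K (s(K) = (2*K)*(-10) = -20*K)
h(A, Q) = A + A² (h(A, Q) = A² + A = A + A²)
h(1 - 1*0⁴, 2*0 + s(4))² = ((1 - 1*0⁴)*(1 + (1 - 1*0⁴)))² = ((1 - 1*0)*(1 + (1 - 1*0)))² = ((1 + 0)*(1 + (1 + 0)))² = (1*(1 + 1))² = (1*2)² = 2² = 4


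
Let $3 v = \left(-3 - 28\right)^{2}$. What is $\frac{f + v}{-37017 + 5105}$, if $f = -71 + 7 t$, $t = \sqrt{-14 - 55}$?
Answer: $- \frac{187}{23934} - \frac{7 i \sqrt{69}}{31912} \approx -0.0078132 - 0.0018221 i$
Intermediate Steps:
$t = i \sqrt{69}$ ($t = \sqrt{-69} = i \sqrt{69} \approx 8.3066 i$)
$v = \frac{961}{3}$ ($v = \frac{\left(-3 - 28\right)^{2}}{3} = \frac{\left(-31\right)^{2}}{3} = \frac{1}{3} \cdot 961 = \frac{961}{3} \approx 320.33$)
$f = -71 + 7 i \sqrt{69} \approx -71.0 + 58.146 i$
$\frac{f + v}{-37017 + 5105} = \frac{\left(-71 + 7 i \sqrt{69}\right) + \frac{961}{3}}{-37017 + 5105} = \frac{\frac{748}{3} + 7 i \sqrt{69}}{-31912} = \left(\frac{748}{3} + 7 i \sqrt{69}\right) \left(- \frac{1}{31912}\right) = - \frac{187}{23934} - \frac{7 i \sqrt{69}}{31912}$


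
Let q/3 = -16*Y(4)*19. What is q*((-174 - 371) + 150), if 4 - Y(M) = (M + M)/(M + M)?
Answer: 1080720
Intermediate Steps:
Y(M) = 3 (Y(M) = 4 - (M + M)/(M + M) = 4 - 2*M/(2*M) = 4 - 2*M*1/(2*M) = 4 - 1*1 = 4 - 1 = 3)
q = -2736 (q = 3*(-16*3*19) = 3*(-48*19) = 3*(-912) = -2736)
q*((-174 - 371) + 150) = -2736*((-174 - 371) + 150) = -2736*(-545 + 150) = -2736*(-395) = 1080720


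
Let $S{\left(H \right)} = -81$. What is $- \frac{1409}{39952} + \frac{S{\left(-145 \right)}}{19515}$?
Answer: $- \frac{10244249}{259887760} \approx -0.039418$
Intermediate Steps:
$- \frac{1409}{39952} + \frac{S{\left(-145 \right)}}{19515} = - \frac{1409}{39952} - \frac{81}{19515} = \left(-1409\right) \frac{1}{39952} - \frac{27}{6505} = - \frac{1409}{39952} - \frac{27}{6505} = - \frac{10244249}{259887760}$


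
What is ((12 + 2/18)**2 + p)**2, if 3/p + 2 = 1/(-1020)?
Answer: 576060529590121/27331033041 ≈ 21077.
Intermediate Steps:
p = -3060/2041 (p = 3/(-2 + 1/(-1020)) = 3/(-2 - 1/1020) = 3/(-2041/1020) = 3*(-1020/2041) = -3060/2041 ≈ -1.4993)
((12 + 2/18)**2 + p)**2 = ((12 + 2/18)**2 - 3060/2041)**2 = ((12 + 2*(1/18))**2 - 3060/2041)**2 = ((12 + 1/9)**2 - 3060/2041)**2 = ((109/9)**2 - 3060/2041)**2 = (11881/81 - 3060/2041)**2 = (24001261/165321)**2 = 576060529590121/27331033041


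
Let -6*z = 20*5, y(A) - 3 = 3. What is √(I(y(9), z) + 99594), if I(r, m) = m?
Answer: 2*√224049/3 ≈ 315.56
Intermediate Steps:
y(A) = 6 (y(A) = 3 + 3 = 6)
z = -50/3 (z = -10*5/3 = -⅙*100 = -50/3 ≈ -16.667)
√(I(y(9), z) + 99594) = √(-50/3 + 99594) = √(298732/3) = 2*√224049/3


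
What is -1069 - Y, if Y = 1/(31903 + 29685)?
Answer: -65837573/61588 ≈ -1069.0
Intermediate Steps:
Y = 1/61588 ≈ 1.6237e-5
-1069 - Y = -1069 - 1*1/61588 = -1069 - 1/61588 = -65837573/61588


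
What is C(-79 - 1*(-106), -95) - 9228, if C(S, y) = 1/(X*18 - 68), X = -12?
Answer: -2620753/284 ≈ -9228.0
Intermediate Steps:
C(S, y) = -1/284 (C(S, y) = 1/(-12*18 - 68) = 1/(-216 - 68) = 1/(-284) = -1/284)
C(-79 - 1*(-106), -95) - 9228 = -1/284 - 9228 = -2620753/284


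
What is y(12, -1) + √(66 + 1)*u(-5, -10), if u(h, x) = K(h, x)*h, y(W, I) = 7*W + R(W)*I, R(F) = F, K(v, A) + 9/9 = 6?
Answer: 72 - 25*√67 ≈ -132.63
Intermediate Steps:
K(v, A) = 5 (K(v, A) = -1 + 6 = 5)
y(W, I) = 7*W + I*W (y(W, I) = 7*W + W*I = 7*W + I*W)
u(h, x) = 5*h
y(12, -1) + √(66 + 1)*u(-5, -10) = 12*(7 - 1) + √(66 + 1)*(5*(-5)) = 12*6 + √67*(-25) = 72 - 25*√67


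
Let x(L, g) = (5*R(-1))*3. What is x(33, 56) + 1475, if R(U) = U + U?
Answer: 1445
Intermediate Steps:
R(U) = 2*U
x(L, g) = -30 (x(L, g) = (5*(2*(-1)))*3 = (5*(-2))*3 = -10*3 = -30)
x(33, 56) + 1475 = -30 + 1475 = 1445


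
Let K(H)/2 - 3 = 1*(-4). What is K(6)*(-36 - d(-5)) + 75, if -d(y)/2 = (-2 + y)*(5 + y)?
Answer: 147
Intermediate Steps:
K(H) = -2 (K(H) = 6 + 2*(1*(-4)) = 6 + 2*(-4) = 6 - 8 = -2)
d(y) = -2*(-2 + y)*(5 + y)
K(6)*(-36 - d(-5)) + 75 = -2*(-36 - (20 - 6*(-5) - 2*(-5)²)) + 75 = -2*(-36 - (20 + 30 - 2*25)) + 75 = -2*(-36 - (20 + 30 - 50)) + 75 = -2*(-36 - 1*0) + 75 = -2*(-36 + 0) + 75 = -2*(-36) + 75 = 72 + 75 = 147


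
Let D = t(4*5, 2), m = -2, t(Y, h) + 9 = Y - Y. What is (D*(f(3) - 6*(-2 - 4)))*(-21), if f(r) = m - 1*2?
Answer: 6048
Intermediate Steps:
t(Y, h) = -9 (t(Y, h) = -9 + (Y - Y) = -9 + 0 = -9)
D = -9
f(r) = -4 (f(r) = -2 - 1*2 = -2 - 2 = -4)
(D*(f(3) - 6*(-2 - 4)))*(-21) = -9*(-4 - 6*(-2 - 4))*(-21) = -9*(-4 - 6*(-6))*(-21) = -9*(-4 - 1*(-36))*(-21) = -9*(-4 + 36)*(-21) = -9*32*(-21) = -288*(-21) = 6048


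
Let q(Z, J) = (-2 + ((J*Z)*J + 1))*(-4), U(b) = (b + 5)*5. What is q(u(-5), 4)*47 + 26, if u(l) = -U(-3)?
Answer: 30294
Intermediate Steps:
U(b) = 25 + 5*b (U(b) = (5 + b)*5 = 25 + 5*b)
u(l) = -10 (u(l) = -(25 + 5*(-3)) = -(25 - 15) = -1*10 = -10)
q(Z, J) = 4 - 4*Z*J**2 (q(Z, J) = (-2 + (Z*J**2 + 1))*(-4) = (-2 + (1 + Z*J**2))*(-4) = (-1 + Z*J**2)*(-4) = 4 - 4*Z*J**2)
q(u(-5), 4)*47 + 26 = (4 - 4*(-10)*4**2)*47 + 26 = (4 - 4*(-10)*16)*47 + 26 = (4 + 640)*47 + 26 = 644*47 + 26 = 30268 + 26 = 30294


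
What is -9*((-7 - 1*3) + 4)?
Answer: 54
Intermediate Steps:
-9*((-7 - 1*3) + 4) = -9*((-7 - 3) + 4) = -9*(-10 + 4) = -9*(-6) = 54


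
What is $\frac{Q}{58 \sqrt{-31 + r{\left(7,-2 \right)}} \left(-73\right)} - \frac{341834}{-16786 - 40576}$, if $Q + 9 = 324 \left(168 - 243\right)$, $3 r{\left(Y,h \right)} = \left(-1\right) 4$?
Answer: $\frac{170917}{28681} - \frac{333 i \sqrt{291}}{5626} \approx 5.9592 - 1.0097 i$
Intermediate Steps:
$r{\left(Y,h \right)} = - \frac{4}{3}$ ($r{\left(Y,h \right)} = \frac{\left(-1\right) 4}{3} = \frac{1}{3} \left(-4\right) = - \frac{4}{3}$)
$Q = -24309$ ($Q = -9 + 324 \left(168 - 243\right) = -9 + 324 \left(-75\right) = -9 - 24300 = -24309$)
$\frac{Q}{58 \sqrt{-31 + r{\left(7,-2 \right)}} \left(-73\right)} - \frac{341834}{-16786 - 40576} = - \frac{24309}{58 \sqrt{-31 - \frac{4}{3}} \left(-73\right)} - \frac{341834}{-16786 - 40576} = - \frac{24309}{58 \sqrt{- \frac{97}{3}} \left(-73\right)} - \frac{341834}{-16786 - 40576} = - \frac{24309}{58 \frac{i \sqrt{291}}{3} \left(-73\right)} - \frac{341834}{-57362} = - \frac{24309}{\frac{58 i \sqrt{291}}{3} \left(-73\right)} - - \frac{170917}{28681} = - \frac{24309}{\left(- \frac{4234}{3}\right) i \sqrt{291}} + \frac{170917}{28681} = - 24309 \frac{i \sqrt{291}}{410698} + \frac{170917}{28681} = - \frac{333 i \sqrt{291}}{5626} + \frac{170917}{28681} = \frac{170917}{28681} - \frac{333 i \sqrt{291}}{5626}$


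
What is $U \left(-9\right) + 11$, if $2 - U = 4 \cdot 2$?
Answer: $65$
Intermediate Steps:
$U = -6$ ($U = 2 - 4 \cdot 2 = 2 - 8 = -6$)
$U \left(-9\right) + 11 = \left(-6\right) \left(-9\right) + 11 = 54 + 11 = 65$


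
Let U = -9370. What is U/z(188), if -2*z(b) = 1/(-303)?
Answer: -5678220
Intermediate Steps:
z(b) = 1/606 (z(b) = -1/2/(-303) = -1/2*(-1/303) = 1/606)
U/z(188) = -9370/1/606 = -9370*606 = -5678220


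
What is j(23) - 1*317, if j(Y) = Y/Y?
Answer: -316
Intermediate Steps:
j(Y) = 1
j(23) - 1*317 = 1 - 1*317 = 1 - 317 = -316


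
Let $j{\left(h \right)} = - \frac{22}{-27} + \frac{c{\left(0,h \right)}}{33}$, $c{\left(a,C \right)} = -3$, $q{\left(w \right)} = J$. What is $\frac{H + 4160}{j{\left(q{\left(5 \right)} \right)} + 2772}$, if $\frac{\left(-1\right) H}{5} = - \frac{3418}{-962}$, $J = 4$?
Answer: $\frac{591747255}{396103019} \approx 1.4939$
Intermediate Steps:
$q{\left(w \right)} = 4$
$j{\left(h \right)} = \frac{215}{297}$ ($j{\left(h \right)} = - \frac{22}{-27} - \frac{3}{33} = \left(-22\right) \left(- \frac{1}{27}\right) - \frac{1}{11} = \frac{22}{27} - \frac{1}{11} = \frac{215}{297}$)
$H = - \frac{8545}{481}$ ($H = - 5 \left(- \frac{3418}{-962}\right) = - 5 \left(\left(-3418\right) \left(- \frac{1}{962}\right)\right) = \left(-5\right) \frac{1709}{481} = - \frac{8545}{481} \approx -17.765$)
$\frac{H + 4160}{j{\left(q{\left(5 \right)} \right)} + 2772} = \frac{- \frac{8545}{481} + 4160}{\frac{215}{297} + 2772} = \frac{1992415}{481 \cdot \frac{823499}{297}} = \frac{1992415}{481} \cdot \frac{297}{823499} = \frac{591747255}{396103019}$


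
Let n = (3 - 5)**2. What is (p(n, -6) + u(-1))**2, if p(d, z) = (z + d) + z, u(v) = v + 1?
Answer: 64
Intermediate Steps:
u(v) = 1 + v
n = 4 (n = (-2)**2 = 4)
p(d, z) = d + 2*z (p(d, z) = (d + z) + z = d + 2*z)
(p(n, -6) + u(-1))**2 = ((4 + 2*(-6)) + (1 - 1))**2 = ((4 - 12) + 0)**2 = (-8 + 0)**2 = (-8)**2 = 64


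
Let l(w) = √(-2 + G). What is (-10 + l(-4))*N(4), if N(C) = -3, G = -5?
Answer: 30 - 3*I*√7 ≈ 30.0 - 7.9373*I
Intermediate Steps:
l(w) = I*√7 (l(w) = √(-2 - 5) = √(-7) = I*√7)
(-10 + l(-4))*N(4) = (-10 + I*√7)*(-3) = 30 - 3*I*√7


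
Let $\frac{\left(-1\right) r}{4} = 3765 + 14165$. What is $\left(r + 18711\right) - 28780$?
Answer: $-81789$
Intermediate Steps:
$r = -71720$ ($r = - 4 \left(3765 + 14165\right) = \left(-4\right) 17930 = -71720$)
$\left(r + 18711\right) - 28780 = \left(-71720 + 18711\right) - 28780 = -53009 - 28780 = -81789$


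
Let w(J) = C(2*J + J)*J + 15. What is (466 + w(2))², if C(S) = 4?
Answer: 239121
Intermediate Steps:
w(J) = 15 + 4*J (w(J) = 4*J + 15 = 15 + 4*J)
(466 + w(2))² = (466 + (15 + 4*2))² = (466 + (15 + 8))² = (466 + 23)² = 489² = 239121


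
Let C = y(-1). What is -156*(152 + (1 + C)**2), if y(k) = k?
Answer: -23712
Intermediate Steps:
C = -1
-156*(152 + (1 + C)**2) = -156*(152 + (1 - 1)**2) = -156*(152 + 0**2) = -156*(152 + 0) = -156*152 = -23712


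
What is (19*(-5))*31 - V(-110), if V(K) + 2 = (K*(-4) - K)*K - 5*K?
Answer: 57007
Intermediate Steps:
V(K) = -2 - 5*K - 5*K² (V(K) = -2 + ((K*(-4) - K)*K - 5*K) = -2 + ((-4*K - K)*K - 5*K) = -2 + ((-5*K)*K - 5*K) = -2 + (-5*K² - 5*K) = -2 + (-5*K - 5*K²) = -2 - 5*K - 5*K²)
(19*(-5))*31 - V(-110) = (19*(-5))*31 - (-2 - 5*(-110) - 5*(-110)²) = -95*31 - (-2 + 550 - 5*12100) = -2945 - (-2 + 550 - 60500) = -2945 - 1*(-59952) = -2945 + 59952 = 57007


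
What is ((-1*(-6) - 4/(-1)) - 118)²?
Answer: 11664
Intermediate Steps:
((-1*(-6) - 4/(-1)) - 118)² = ((6 - 4*(-1)) - 118)² = ((6 + 4) - 118)² = (10 - 118)² = (-108)² = 11664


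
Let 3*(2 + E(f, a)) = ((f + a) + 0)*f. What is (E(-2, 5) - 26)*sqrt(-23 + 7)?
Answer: -120*I ≈ -120.0*I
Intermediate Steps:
E(f, a) = -2 + f*(a + f)/3 (E(f, a) = -2 + (((f + a) + 0)*f)/3 = -2 + (((a + f) + 0)*f)/3 = -2 + ((a + f)*f)/3 = -2 + (f*(a + f))/3 = -2 + f*(a + f)/3)
(E(-2, 5) - 26)*sqrt(-23 + 7) = ((-2 + (1/3)*(-2)**2 + (1/3)*5*(-2)) - 26)*sqrt(-23 + 7) = ((-2 + (1/3)*4 - 10/3) - 26)*sqrt(-16) = ((-2 + 4/3 - 10/3) - 26)*(4*I) = (-4 - 26)*(4*I) = -120*I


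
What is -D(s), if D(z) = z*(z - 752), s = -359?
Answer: -398849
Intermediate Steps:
D(z) = z*(-752 + z)
-D(s) = -(-359)*(-752 - 359) = -(-359)*(-1111) = -1*398849 = -398849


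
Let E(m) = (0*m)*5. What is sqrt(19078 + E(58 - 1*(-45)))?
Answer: sqrt(19078) ≈ 138.12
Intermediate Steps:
E(m) = 0 (E(m) = 0*5 = 0)
sqrt(19078 + E(58 - 1*(-45))) = sqrt(19078 + 0) = sqrt(19078)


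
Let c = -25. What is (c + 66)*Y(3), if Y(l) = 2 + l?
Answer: 205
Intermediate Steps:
(c + 66)*Y(3) = (-25 + 66)*(2 + 3) = 41*5 = 205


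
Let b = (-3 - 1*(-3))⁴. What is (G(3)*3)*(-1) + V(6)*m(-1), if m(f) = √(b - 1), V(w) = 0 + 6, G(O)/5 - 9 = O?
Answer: -180 + 6*I ≈ -180.0 + 6.0*I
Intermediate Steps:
G(O) = 45 + 5*O
b = 0 (b = (-3 + 3)⁴ = 0⁴ = 0)
V(w) = 6
m(f) = I (m(f) = √(0 - 1) = √(-1) = I)
(G(3)*3)*(-1) + V(6)*m(-1) = ((45 + 5*3)*3)*(-1) + 6*I = ((45 + 15)*3)*(-1) + 6*I = (60*3)*(-1) + 6*I = 180*(-1) + 6*I = -180 + 6*I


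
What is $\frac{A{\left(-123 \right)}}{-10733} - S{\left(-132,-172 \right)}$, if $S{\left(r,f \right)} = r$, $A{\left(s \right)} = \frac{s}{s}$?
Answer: $\frac{1416755}{10733} \approx 132.0$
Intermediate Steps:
$A{\left(s \right)} = 1$
$\frac{A{\left(-123 \right)}}{-10733} - S{\left(-132,-172 \right)} = 1 \frac{1}{-10733} - -132 = 1 \left(- \frac{1}{10733}\right) + 132 = - \frac{1}{10733} + 132 = \frac{1416755}{10733}$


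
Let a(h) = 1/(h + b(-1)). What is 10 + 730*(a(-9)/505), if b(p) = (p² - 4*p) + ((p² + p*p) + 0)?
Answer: 937/101 ≈ 9.2772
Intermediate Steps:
b(p) = -4*p + 3*p² (b(p) = (p² - 4*p) + ((p² + p²) + 0) = (p² - 4*p) + (2*p² + 0) = (p² - 4*p) + 2*p² = -4*p + 3*p²)
a(h) = 1/(7 + h) (a(h) = 1/(h - (-4 + 3*(-1))) = 1/(h - (-4 - 3)) = 1/(h - 1*(-7)) = 1/(h + 7) = 1/(7 + h))
10 + 730*(a(-9)/505) = 10 + 730*(1/((7 - 9)*505)) = 10 + 730*((1/505)/(-2)) = 10 + 730*(-½*1/505) = 10 + 730*(-1/1010) = 10 - 73/101 = 937/101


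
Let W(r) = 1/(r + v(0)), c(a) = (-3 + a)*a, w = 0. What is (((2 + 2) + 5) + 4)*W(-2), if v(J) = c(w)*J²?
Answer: -13/2 ≈ -6.5000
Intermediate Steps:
c(a) = a*(-3 + a)
v(J) = 0 (v(J) = (0*(-3 + 0))*J² = (0*(-3))*J² = 0*J² = 0)
W(r) = 1/r (W(r) = 1/(r + 0) = 1/r)
(((2 + 2) + 5) + 4)*W(-2) = (((2 + 2) + 5) + 4)/(-2) = ((4 + 5) + 4)*(-½) = (9 + 4)*(-½) = 13*(-½) = -13/2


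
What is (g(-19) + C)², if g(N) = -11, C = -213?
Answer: 50176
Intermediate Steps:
(g(-19) + C)² = (-11 - 213)² = (-224)² = 50176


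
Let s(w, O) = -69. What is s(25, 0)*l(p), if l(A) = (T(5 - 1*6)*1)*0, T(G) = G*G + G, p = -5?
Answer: 0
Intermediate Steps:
T(G) = G + G² (T(G) = G² + G = G + G²)
l(A) = 0 (l(A) = (((5 - 1*6)*(1 + (5 - 1*6)))*1)*0 = (((5 - 6)*(1 + (5 - 6)))*1)*0 = (-(1 - 1)*1)*0 = (-1*0*1)*0 = (0*1)*0 = 0*0 = 0)
s(25, 0)*l(p) = -69*0 = 0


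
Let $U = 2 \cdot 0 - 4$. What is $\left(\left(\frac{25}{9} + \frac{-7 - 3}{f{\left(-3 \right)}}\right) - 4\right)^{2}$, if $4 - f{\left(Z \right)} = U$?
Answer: $\frac{7921}{1296} \approx 6.1119$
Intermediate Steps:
$U = -4$ ($U = 0 - 4 = -4$)
$f{\left(Z \right)} = 8$ ($f{\left(Z \right)} = 4 - -4 = 4 + 4 = 8$)
$\left(\left(\frac{25}{9} + \frac{-7 - 3}{f{\left(-3 \right)}}\right) - 4\right)^{2} = \left(\left(\frac{25}{9} + \frac{-7 - 3}{8}\right) - 4\right)^{2} = \left(\left(25 \cdot \frac{1}{9} - \frac{5}{4}\right) - 4\right)^{2} = \left(\left(\frac{25}{9} - \frac{5}{4}\right) - 4\right)^{2} = \left(\frac{55}{36} - 4\right)^{2} = \left(- \frac{89}{36}\right)^{2} = \frac{7921}{1296}$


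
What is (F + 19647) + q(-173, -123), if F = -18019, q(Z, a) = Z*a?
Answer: 22907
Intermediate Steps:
(F + 19647) + q(-173, -123) = (-18019 + 19647) - 173*(-123) = 1628 + 21279 = 22907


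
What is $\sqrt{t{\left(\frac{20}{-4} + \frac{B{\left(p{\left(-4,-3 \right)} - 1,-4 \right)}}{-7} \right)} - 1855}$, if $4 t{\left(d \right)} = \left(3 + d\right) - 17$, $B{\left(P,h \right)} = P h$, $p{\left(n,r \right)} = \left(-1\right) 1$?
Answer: $\frac{i \sqrt{364567}}{14} \approx 43.128 i$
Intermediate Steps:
$p{\left(n,r \right)} = -1$
$t{\left(d \right)} = - \frac{7}{2} + \frac{d}{4}$ ($t{\left(d \right)} = \frac{\left(3 + d\right) - 17}{4} = \frac{-14 + d}{4} = - \frac{7}{2} + \frac{d}{4}$)
$\sqrt{t{\left(\frac{20}{-4} + \frac{B{\left(p{\left(-4,-3 \right)} - 1,-4 \right)}}{-7} \right)} - 1855} = \sqrt{\left(- \frac{7}{2} + \frac{\frac{20}{-4} + \frac{\left(-1 - 1\right) \left(-4\right)}{-7}}{4}\right) - 1855} = \sqrt{\left(- \frac{7}{2} + \frac{20 \left(- \frac{1}{4}\right) + \left(-1 - 1\right) \left(-4\right) \left(- \frac{1}{7}\right)}{4}\right) - 1855} = \sqrt{\left(- \frac{7}{2} + \frac{-5 + \left(-2\right) \left(-4\right) \left(- \frac{1}{7}\right)}{4}\right) - 1855} = \sqrt{\left(- \frac{7}{2} + \frac{-5 + 8 \left(- \frac{1}{7}\right)}{4}\right) - 1855} = \sqrt{\left(- \frac{7}{2} + \frac{-5 - \frac{8}{7}}{4}\right) - 1855} = \sqrt{\left(- \frac{7}{2} + \frac{1}{4} \left(- \frac{43}{7}\right)\right) - 1855} = \sqrt{\left(- \frac{7}{2} - \frac{43}{28}\right) - 1855} = \sqrt{- \frac{141}{28} - 1855} = \sqrt{- \frac{52081}{28}} = \frac{i \sqrt{364567}}{14}$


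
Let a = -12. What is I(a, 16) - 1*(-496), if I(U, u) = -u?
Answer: 480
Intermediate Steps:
I(a, 16) - 1*(-496) = -1*16 - 1*(-496) = -16 + 496 = 480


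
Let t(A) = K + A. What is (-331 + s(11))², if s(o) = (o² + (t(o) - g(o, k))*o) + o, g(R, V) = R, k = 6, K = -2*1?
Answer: 48841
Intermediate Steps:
K = -2
t(A) = -2 + A
s(o) = o² - o (s(o) = (o² + ((-2 + o) - o)*o) + o = (o² - 2*o) + o = o² - o)
(-331 + s(11))² = (-331 + 11*(-1 + 11))² = (-331 + 11*10)² = (-331 + 110)² = (-221)² = 48841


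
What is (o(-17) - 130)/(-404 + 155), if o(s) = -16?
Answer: 146/249 ≈ 0.58635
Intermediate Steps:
(o(-17) - 130)/(-404 + 155) = (-16 - 130)/(-404 + 155) = -146/(-249) = -146*(-1/249) = 146/249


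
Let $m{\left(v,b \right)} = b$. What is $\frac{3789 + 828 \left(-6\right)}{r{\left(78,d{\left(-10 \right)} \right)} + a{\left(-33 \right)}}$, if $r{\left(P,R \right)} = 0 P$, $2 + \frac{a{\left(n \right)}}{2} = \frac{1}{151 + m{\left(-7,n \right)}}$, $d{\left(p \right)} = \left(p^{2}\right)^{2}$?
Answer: $\frac{69561}{235} \approx 296.0$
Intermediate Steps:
$d{\left(p \right)} = p^{4}$
$a{\left(n \right)} = -4 + \frac{2}{151 + n}$
$r{\left(P,R \right)} = 0$
$\frac{3789 + 828 \left(-6\right)}{r{\left(78,d{\left(-10 \right)} \right)} + a{\left(-33 \right)}} = \frac{3789 + 828 \left(-6\right)}{0 + \frac{2 \left(-301 - -66\right)}{151 - 33}} = \frac{3789 - 4968}{0 + \frac{2 \left(-301 + 66\right)}{118}} = - \frac{1179}{0 + 2 \cdot \frac{1}{118} \left(-235\right)} = - \frac{1179}{0 - \frac{235}{59}} = - \frac{1179}{- \frac{235}{59}} = \left(-1179\right) \left(- \frac{59}{235}\right) = \frac{69561}{235}$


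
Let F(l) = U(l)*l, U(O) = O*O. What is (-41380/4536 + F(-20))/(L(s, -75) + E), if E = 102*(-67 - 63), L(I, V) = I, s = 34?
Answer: 9082345/14998284 ≈ 0.60556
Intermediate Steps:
U(O) = O²
E = -13260 (E = 102*(-130) = -13260)
F(l) = l³ (F(l) = l²*l = l³)
(-41380/4536 + F(-20))/(L(s, -75) + E) = (-41380/4536 + (-20)³)/(34 - 13260) = (-41380*1/4536 - 8000)/(-13226) = (-10345/1134 - 8000)*(-1/13226) = -9082345/1134*(-1/13226) = 9082345/14998284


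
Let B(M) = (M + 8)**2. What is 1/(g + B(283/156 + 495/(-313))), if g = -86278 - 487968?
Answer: -2384173584/1368940553585375 ≈ -1.7416e-6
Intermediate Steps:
B(M) = (8 + M)**2
g = -574246
1/(g + B(283/156 + 495/(-313))) = 1/(-574246 + (8 + (283/156 + 495/(-313)))**2) = 1/(-574246 + (8 + (283*(1/156) + 495*(-1/313)))**2) = 1/(-574246 + (8 + (283/156 - 495/313))**2) = 1/(-574246 + (8 + 11359/48828)**2) = 1/(-574246 + (401983/48828)**2) = 1/(-574246 + 161590332289/2384173584) = 1/(-1368940553585375/2384173584) = -2384173584/1368940553585375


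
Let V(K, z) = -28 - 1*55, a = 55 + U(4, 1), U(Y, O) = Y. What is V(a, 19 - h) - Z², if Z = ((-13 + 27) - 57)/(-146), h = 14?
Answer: -1771077/21316 ≈ -83.087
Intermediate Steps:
a = 59 (a = 55 + 4 = 59)
Z = 43/146 (Z = (14 - 57)*(-1/146) = -43*(-1/146) = 43/146 ≈ 0.29452)
V(K, z) = -83 (V(K, z) = -28 - 55 = -83)
V(a, 19 - h) - Z² = -83 - (43/146)² = -83 - 1*1849/21316 = -83 - 1849/21316 = -1771077/21316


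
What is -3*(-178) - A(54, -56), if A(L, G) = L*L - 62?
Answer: -2320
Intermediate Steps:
A(L, G) = -62 + L² (A(L, G) = L² - 62 = -62 + L²)
-3*(-178) - A(54, -56) = -3*(-178) - (-62 + 54²) = 534 - (-62 + 2916) = 534 - 1*2854 = 534 - 2854 = -2320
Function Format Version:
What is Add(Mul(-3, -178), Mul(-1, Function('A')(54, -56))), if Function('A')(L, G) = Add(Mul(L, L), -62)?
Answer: -2320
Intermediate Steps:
Function('A')(L, G) = Add(-62, Pow(L, 2)) (Function('A')(L, G) = Add(Pow(L, 2), -62) = Add(-62, Pow(L, 2)))
Add(Mul(-3, -178), Mul(-1, Function('A')(54, -56))) = Add(Mul(-3, -178), Mul(-1, Add(-62, Pow(54, 2)))) = Add(534, Mul(-1, Add(-62, 2916))) = Add(534, Mul(-1, 2854)) = Add(534, -2854) = -2320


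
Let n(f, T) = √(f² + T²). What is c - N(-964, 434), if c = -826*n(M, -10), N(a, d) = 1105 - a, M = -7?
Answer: -2069 - 826*√149 ≈ -12152.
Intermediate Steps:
n(f, T) = √(T² + f²)
c = -826*√149 (c = -826*√((-10)² + (-7)²) = -826*√(100 + 49) = -826*√149 ≈ -10083.)
c - N(-964, 434) = -826*√149 - (1105 - 1*(-964)) = -826*√149 - (1105 + 964) = -826*√149 - 1*2069 = -826*√149 - 2069 = -2069 - 826*√149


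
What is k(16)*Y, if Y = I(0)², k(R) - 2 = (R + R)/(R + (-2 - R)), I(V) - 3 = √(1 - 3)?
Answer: -98 - 84*I*√2 ≈ -98.0 - 118.79*I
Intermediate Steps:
I(V) = 3 + I*√2 (I(V) = 3 + √(1 - 3) = 3 + √(-2) = 3 + I*√2)
k(R) = 2 - R (k(R) = 2 + (R + R)/(R + (-2 - R)) = 2 + (2*R)/(-2) = 2 + (2*R)*(-½) = 2 - R)
Y = (3 + I*√2)² ≈ 7.0 + 8.4853*I
k(16)*Y = (2 - 1*16)*(3 + I*√2)² = (2 - 16)*(3 + I*√2)² = -14*(3 + I*√2)²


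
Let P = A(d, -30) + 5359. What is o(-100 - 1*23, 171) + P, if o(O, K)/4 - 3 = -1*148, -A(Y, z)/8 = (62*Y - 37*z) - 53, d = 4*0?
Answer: -3677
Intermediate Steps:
d = 0
A(Y, z) = 424 - 496*Y + 296*z (A(Y, z) = -8*((62*Y - 37*z) - 53) = -8*((-37*z + 62*Y) - 53) = -8*(-53 - 37*z + 62*Y) = 424 - 496*Y + 296*z)
o(O, K) = -580 (o(O, K) = 12 + 4*(-1*148) = 12 + 4*(-148) = 12 - 592 = -580)
P = -3097 (P = (424 - 496*0 + 296*(-30)) + 5359 = (424 + 0 - 8880) + 5359 = -8456 + 5359 = -3097)
o(-100 - 1*23, 171) + P = -580 - 3097 = -3677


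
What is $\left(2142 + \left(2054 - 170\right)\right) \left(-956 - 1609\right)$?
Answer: $-10326690$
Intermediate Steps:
$\left(2142 + \left(2054 - 170\right)\right) \left(-956 - 1609\right) = \left(2142 + 1884\right) \left(-956 - 1609\right) = 4026 \left(-2565\right) = -10326690$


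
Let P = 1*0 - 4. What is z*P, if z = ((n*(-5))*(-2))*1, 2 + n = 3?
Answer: -40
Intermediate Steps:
n = 1 (n = -2 + 3 = 1)
P = -4 (P = 0 - 4 = -4)
z = 10 (z = ((1*(-5))*(-2))*1 = -5*(-2)*1 = 10*1 = 10)
z*P = 10*(-4) = -40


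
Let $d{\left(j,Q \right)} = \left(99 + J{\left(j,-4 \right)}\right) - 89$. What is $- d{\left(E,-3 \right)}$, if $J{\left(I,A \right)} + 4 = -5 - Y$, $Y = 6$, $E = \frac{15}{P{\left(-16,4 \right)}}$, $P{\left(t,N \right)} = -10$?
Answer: $5$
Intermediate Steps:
$E = - \frac{3}{2}$ ($E = \frac{15}{-10} = 15 \left(- \frac{1}{10}\right) = - \frac{3}{2} \approx -1.5$)
$J{\left(I,A \right)} = -15$ ($J{\left(I,A \right)} = -4 - 11 = -15$)
$d{\left(j,Q \right)} = -5$ ($d{\left(j,Q \right)} = \left(99 - 15\right) - 89 = 84 - 89 = -5$)
$- d{\left(E,-3 \right)} = \left(-1\right) \left(-5\right) = 5$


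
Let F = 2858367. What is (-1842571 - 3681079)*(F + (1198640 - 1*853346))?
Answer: -17695902082650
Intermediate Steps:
(-1842571 - 3681079)*(F + (1198640 - 1*853346)) = (-1842571 - 3681079)*(2858367 + (1198640 - 1*853346)) = -5523650*(2858367 + (1198640 - 853346)) = -5523650*(2858367 + 345294) = -5523650*3203661 = -17695902082650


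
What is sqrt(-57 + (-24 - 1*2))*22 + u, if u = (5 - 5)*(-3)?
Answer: 22*I*sqrt(83) ≈ 200.43*I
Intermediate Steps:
u = 0 (u = 0*(-3) = 0)
sqrt(-57 + (-24 - 1*2))*22 + u = sqrt(-57 + (-24 - 1*2))*22 + 0 = sqrt(-57 + (-24 - 2))*22 + 0 = sqrt(-57 - 26)*22 + 0 = sqrt(-83)*22 + 0 = (I*sqrt(83))*22 + 0 = 22*I*sqrt(83) + 0 = 22*I*sqrt(83)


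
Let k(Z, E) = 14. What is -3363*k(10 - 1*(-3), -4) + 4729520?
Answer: 4682438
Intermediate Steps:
-3363*k(10 - 1*(-3), -4) + 4729520 = -3363*14 + 4729520 = -47082 + 4729520 = 4682438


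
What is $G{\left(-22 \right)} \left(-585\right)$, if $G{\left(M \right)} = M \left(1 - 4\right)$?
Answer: $-38610$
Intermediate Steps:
$G{\left(M \right)} = - 3 M$ ($G{\left(M \right)} = M \left(-3\right) = - 3 M$)
$G{\left(-22 \right)} \left(-585\right) = \left(-3\right) \left(-22\right) \left(-585\right) = 66 \left(-585\right) = -38610$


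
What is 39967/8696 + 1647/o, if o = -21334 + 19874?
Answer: 11007377/3174040 ≈ 3.4679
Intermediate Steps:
o = -1460
39967/8696 + 1647/o = 39967/8696 + 1647/(-1460) = 39967*(1/8696) + 1647*(-1/1460) = 39967/8696 - 1647/1460 = 11007377/3174040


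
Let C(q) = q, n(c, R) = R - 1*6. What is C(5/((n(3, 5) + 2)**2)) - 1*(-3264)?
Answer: 3269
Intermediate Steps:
n(c, R) = -6 + R (n(c, R) = R - 6 = -6 + R)
C(5/((n(3, 5) + 2)**2)) - 1*(-3264) = 5/(((-6 + 5) + 2)**2) - 1*(-3264) = 5/((-1 + 2)**2) + 3264 = 5/(1**2) + 3264 = 5/1 + 3264 = 5*1 + 3264 = 5 + 3264 = 3269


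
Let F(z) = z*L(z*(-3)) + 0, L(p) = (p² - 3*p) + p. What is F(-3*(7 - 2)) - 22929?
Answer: -51954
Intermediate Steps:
L(p) = p² - 2*p
F(z) = -3*z²*(-2 - 3*z) (F(z) = z*((z*(-3))*(-2 + z*(-3))) + 0 = z*((-3*z)*(-2 - 3*z)) + 0 = z*(-3*z*(-2 - 3*z)) + 0 = -3*z²*(-2 - 3*z) + 0 = -3*z²*(-2 - 3*z))
F(-3*(7 - 2)) - 22929 = (-3*(7 - 2))²*(6 + 9*(-3*(7 - 2))) - 22929 = (-3*5)²*(6 + 9*(-3*5)) - 22929 = (-15)²*(6 + 9*(-15)) - 22929 = 225*(6 - 135) - 22929 = 225*(-129) - 22929 = -29025 - 22929 = -51954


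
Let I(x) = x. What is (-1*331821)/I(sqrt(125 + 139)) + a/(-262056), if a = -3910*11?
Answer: 21505/131028 - 110607*sqrt(66)/44 ≈ -20422.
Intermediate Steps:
a = -43010
(-1*331821)/I(sqrt(125 + 139)) + a/(-262056) = (-1*331821)/(sqrt(125 + 139)) - 43010/(-262056) = -331821*sqrt(66)/132 - 43010*(-1/262056) = -331821*sqrt(66)/132 + 21505/131028 = -110607*sqrt(66)/44 + 21505/131028 = 21505/131028 - 110607*sqrt(66)/44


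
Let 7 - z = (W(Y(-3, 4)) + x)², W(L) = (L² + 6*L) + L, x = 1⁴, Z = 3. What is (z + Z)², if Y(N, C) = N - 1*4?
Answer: 81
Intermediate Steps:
Y(N, C) = -4 + N (Y(N, C) = N - 4 = -4 + N)
x = 1
W(L) = L² + 7*L
z = 6 (z = 7 - ((-4 - 3)*(7 + (-4 - 3)) + 1)² = 7 - (-7*(7 - 7) + 1)² = 7 - (-7*0 + 1)² = 7 - (0 + 1)² = 7 - 1*1² = 7 - 1*1 = 7 - 1 = 6)
(z + Z)² = (6 + 3)² = 9² = 81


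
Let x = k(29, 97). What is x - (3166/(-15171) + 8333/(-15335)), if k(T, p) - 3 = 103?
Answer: 24835582763/232647285 ≈ 106.75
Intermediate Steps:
k(T, p) = 106 (k(T, p) = 3 + 103 = 106)
x = 106
x - (3166/(-15171) + 8333/(-15335)) = 106 - (3166/(-15171) + 8333/(-15335)) = 106 - (3166*(-1/15171) + 8333*(-1/15335)) = 106 - (-3166/15171 - 8333/15335) = 106 - 1*(-174970553/232647285) = 106 + 174970553/232647285 = 24835582763/232647285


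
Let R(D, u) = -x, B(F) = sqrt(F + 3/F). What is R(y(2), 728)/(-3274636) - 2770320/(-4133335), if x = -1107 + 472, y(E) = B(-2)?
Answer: 1813832987159/2707033518212 ≈ 0.67004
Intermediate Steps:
y(E) = I*sqrt(14)/2 (y(E) = sqrt(-2 + 3/(-2)) = sqrt(-2 + 3*(-1/2)) = sqrt(-2 - 3/2) = sqrt(-7/2) = I*sqrt(14)/2)
x = -635
R(D, u) = 635 (R(D, u) = -1*(-635) = 635)
R(y(2), 728)/(-3274636) - 2770320/(-4133335) = 635/(-3274636) - 2770320/(-4133335) = 635*(-1/3274636) - 2770320*(-1/4133335) = -635/3274636 + 554064/826667 = 1813832987159/2707033518212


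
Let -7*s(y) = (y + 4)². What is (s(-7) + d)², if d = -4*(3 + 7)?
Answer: 83521/49 ≈ 1704.5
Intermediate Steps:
s(y) = -(4 + y)²/7 (s(y) = -(y + 4)²/7 = -(4 + y)²/7)
d = -40 (d = -4*10 = -40)
(s(-7) + d)² = (-(4 - 7)²/7 - 40)² = (-⅐*(-3)² - 40)² = (-⅐*9 - 40)² = (-9/7 - 40)² = (-289/7)² = 83521/49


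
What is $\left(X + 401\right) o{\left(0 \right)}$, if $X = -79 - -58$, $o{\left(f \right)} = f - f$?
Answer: $0$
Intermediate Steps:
$o{\left(f \right)} = 0$
$X = -21$ ($X = -79 + 58 = -21$)
$\left(X + 401\right) o{\left(0 \right)} = \left(-21 + 401\right) 0 = 380 \cdot 0 = 0$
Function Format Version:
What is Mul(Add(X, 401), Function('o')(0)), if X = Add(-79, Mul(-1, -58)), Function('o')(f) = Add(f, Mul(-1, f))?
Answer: 0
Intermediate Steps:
Function('o')(f) = 0
X = -21 (X = Add(-79, 58) = -21)
Mul(Add(X, 401), Function('o')(0)) = Mul(Add(-21, 401), 0) = Mul(380, 0) = 0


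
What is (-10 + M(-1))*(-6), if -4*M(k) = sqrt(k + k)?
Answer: 60 + 3*I*sqrt(2)/2 ≈ 60.0 + 2.1213*I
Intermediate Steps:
M(k) = -sqrt(2)*sqrt(k)/4 (M(k) = -sqrt(k + k)/4 = -sqrt(2)*sqrt(k)/4)
(-10 + M(-1))*(-6) = (-10 - sqrt(2)*sqrt(-1)/4)*(-6) = (-10 - sqrt(2)*I/4)*(-6) = (-10 - I*sqrt(2)/4)*(-6) = 60 + 3*I*sqrt(2)/2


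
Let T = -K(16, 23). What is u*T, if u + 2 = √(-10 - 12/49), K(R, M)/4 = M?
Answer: 184 - 92*I*√502/7 ≈ 184.0 - 294.47*I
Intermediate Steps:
K(R, M) = 4*M
u = -2 + I*√502/7 (u = -2 + √(-10 - 12/49) = -2 + √(-502/49) = -2 + I*√502/7 ≈ -2.0 + 3.2008*I)
T = -92 (T = -4*23 = -1*92 = -92)
u*T = (-2 + I*√502/7)*(-92) = 184 - 92*I*√502/7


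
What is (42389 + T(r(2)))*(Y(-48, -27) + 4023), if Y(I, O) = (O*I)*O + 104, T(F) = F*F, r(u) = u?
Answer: -1308459945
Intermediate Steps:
T(F) = F**2
Y(I, O) = 104 + I*O**2 (Y(I, O) = (I*O)*O + 104 = I*O**2 + 104 = 104 + I*O**2)
(42389 + T(r(2)))*(Y(-48, -27) + 4023) = (42389 + 2**2)*((104 - 48*(-27)**2) + 4023) = (42389 + 4)*((104 - 48*729) + 4023) = 42393*((104 - 34992) + 4023) = 42393*(-34888 + 4023) = 42393*(-30865) = -1308459945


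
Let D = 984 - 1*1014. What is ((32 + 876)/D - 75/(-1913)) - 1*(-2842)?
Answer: 80683813/28695 ≈ 2811.8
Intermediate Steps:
D = -30 (D = 984 - 1014 = -30)
((32 + 876)/D - 75/(-1913)) - 1*(-2842) = ((32 + 876)/(-30) - 75/(-1913)) - 1*(-2842) = (908*(-1/30) - 75*(-1/1913)) + 2842 = (-454/15 + 75/1913) + 2842 = -867377/28695 + 2842 = 80683813/28695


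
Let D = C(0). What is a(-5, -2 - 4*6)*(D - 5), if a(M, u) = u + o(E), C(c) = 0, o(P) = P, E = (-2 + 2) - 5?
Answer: 155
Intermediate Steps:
E = -5 (E = 0 - 5 = -5)
D = 0
a(M, u) = -5 + u (a(M, u) = u - 5 = -5 + u)
a(-5, -2 - 4*6)*(D - 5) = (-5 + (-2 - 4*6))*(0 - 5) = (-5 + (-2 - 24))*(-5) = (-5 - 26)*(-5) = -31*(-5) = 155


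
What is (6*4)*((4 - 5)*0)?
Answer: 0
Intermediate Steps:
(6*4)*((4 - 5)*0) = 24*(-1*0) = 24*0 = 0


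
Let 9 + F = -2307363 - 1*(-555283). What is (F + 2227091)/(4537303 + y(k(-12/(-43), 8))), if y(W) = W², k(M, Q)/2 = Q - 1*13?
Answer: 475002/4537403 ≈ 0.10469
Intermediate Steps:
k(M, Q) = -26 + 2*Q (k(M, Q) = 2*(Q - 1*13) = 2*(Q - 13) = 2*(-13 + Q) = -26 + 2*Q)
F = -1752089 (F = -9 + (-2307363 - 1*(-555283)) = -9 + (-2307363 + 555283) = -9 - 1752080 = -1752089)
(F + 2227091)/(4537303 + y(k(-12/(-43), 8))) = (-1752089 + 2227091)/(4537303 + (-26 + 2*8)²) = 475002/(4537303 + (-26 + 16)²) = 475002/(4537303 + (-10)²) = 475002/(4537303 + 100) = 475002/4537403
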